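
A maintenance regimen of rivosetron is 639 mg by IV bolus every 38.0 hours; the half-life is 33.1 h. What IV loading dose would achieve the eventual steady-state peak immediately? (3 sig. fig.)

k = ln 2 / 33.1 = 0.02094 h⁻¹
Accumulation ratio R = 1 / (1 − e^(−kτ)) = 1 / (1 − e^(−0.02094×38.0)) = 1 / (1 − 0.4512) = 1.822
Loading dose = maintenance dose × R = 639 × 1.822 ≈ 1160 mg

1160 mg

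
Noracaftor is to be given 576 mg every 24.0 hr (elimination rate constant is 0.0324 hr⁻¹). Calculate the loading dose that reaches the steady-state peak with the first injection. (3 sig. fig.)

Accumulation ratio R = 1 / (1 − e^(−kτ)) = 1 / (1 − e^(−0.03240×24.0)) = 1 / (1 − 0.4595) = 1.850
Loading dose = maintenance dose × R = 576 × 1.850 ≈ 1070 mg

1070 mg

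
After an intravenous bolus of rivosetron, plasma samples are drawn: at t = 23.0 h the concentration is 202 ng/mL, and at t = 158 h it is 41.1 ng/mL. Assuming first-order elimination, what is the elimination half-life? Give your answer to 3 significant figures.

k = ln(C₁/C₂) / (t₂ − t₁) = ln(202/41.1) / (158 − 23.0)
  = 1.592 / 135.0 = 0.01179 h⁻¹
t½ = ln 2 / k = ln 2 / 0.01179 ≈ 58.8 hours

58.8 hours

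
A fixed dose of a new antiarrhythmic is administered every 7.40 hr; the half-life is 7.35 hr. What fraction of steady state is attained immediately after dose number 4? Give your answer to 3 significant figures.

0.939

k = ln 2 / 7.35 = 0.09431 hr⁻¹
f_n = 1 − e^(−nkτ) = 1 − e^(−4 × 0.09431 × 7.40) = 1 − e^(−2.791) = 1 − 0.06133 ≈ 0.939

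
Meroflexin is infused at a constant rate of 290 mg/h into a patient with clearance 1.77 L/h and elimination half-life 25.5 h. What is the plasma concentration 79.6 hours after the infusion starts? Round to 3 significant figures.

Css = rate / CL = 290 / 1.77 = 163.8 mg/L
k = ln 2 / 25.5 = 0.02718 h⁻¹
C(t) = Css (1 − e^(−kt)) = 163.8 × (1 − e^(−2.164)) = 163.8 × 0.8851 ≈ 145 mg/L

145 mg/L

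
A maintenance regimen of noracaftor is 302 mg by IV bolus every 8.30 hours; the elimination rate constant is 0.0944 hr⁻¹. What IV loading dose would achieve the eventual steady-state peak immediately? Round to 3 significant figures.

Accumulation ratio R = 1 / (1 − e^(−kτ)) = 1 / (1 − e^(−0.09440×8.30)) = 1 / (1 − 0.4568) = 1.841
Loading dose = maintenance dose × R = 302 × 1.841 ≈ 556 mg

556 mg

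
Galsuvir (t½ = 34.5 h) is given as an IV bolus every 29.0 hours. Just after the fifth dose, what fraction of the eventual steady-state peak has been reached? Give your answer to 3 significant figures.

0.946

k = ln 2 / 34.5 = 0.02009 h⁻¹
f_n = 1 − e^(−nkτ) = 1 − e^(−5 × 0.02009 × 29.0) = 1 − e^(−2.913) = 1 − 0.05430 ≈ 0.946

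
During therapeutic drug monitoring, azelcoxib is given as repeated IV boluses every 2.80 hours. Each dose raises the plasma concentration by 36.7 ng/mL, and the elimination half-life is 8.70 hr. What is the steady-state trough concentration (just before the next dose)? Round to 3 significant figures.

k = ln 2 / 8.70 = 0.07967 hr⁻¹
Fraction remaining after one interval: e^(−kτ) = e^(−0.07967 × 2.80) = 0.8000
R = 1 / (1 − 0.8000) = 5.001
Css,max = 36.7 × 5.001 = 183.5 ng/mL
Css,min = Css,max × e^(−kτ) = 183.5 × 0.8000 ≈ 147 ng/mL

147 ng/mL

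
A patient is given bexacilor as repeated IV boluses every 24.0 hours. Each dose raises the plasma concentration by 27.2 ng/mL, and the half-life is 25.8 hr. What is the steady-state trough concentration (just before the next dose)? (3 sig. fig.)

30.0 ng/mL

k = ln 2 / 25.8 = 0.02687 hr⁻¹
Fraction remaining after one interval: e^(−kτ) = e^(−0.02687 × 24.0) = 0.5248
R = 1 / (1 − 0.5248) = 2.104
Css,max = 27.2 × 2.104 = 57.24 ng/mL
Css,min = Css,max × e^(−kτ) = 57.24 × 0.5248 ≈ 30.0 ng/mL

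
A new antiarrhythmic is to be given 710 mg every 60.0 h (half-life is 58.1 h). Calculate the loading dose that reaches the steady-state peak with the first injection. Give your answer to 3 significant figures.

k = ln 2 / 58.1 = 0.01193 h⁻¹
Accumulation ratio R = 1 / (1 − e^(−kτ)) = 1 / (1 − e^(−0.01193×60.0)) = 1 / (1 − 0.4888) = 1.956
Loading dose = maintenance dose × R = 710 × 1.956 ≈ 1390 mg

1390 mg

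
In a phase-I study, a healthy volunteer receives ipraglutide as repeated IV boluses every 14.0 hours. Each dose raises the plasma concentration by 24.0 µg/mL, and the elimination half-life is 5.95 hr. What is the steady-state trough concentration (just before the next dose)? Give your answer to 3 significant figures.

k = ln 2 / 5.95 = 0.1165 hr⁻¹
Fraction remaining after one interval: e^(−kτ) = e^(−0.1165 × 14.0) = 0.1957
R = 1 / (1 − 0.1957) = 1.243
Css,max = 24.0 × 1.243 = 29.84 µg/mL
Css,min = Css,max × e^(−kτ) = 29.84 × 0.1957 ≈ 5.84 µg/mL

5.84 µg/mL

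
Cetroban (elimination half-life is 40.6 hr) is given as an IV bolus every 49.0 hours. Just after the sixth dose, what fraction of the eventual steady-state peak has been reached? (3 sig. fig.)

k = ln 2 / 40.6 = 0.01707 hr⁻¹
f_n = 1 − e^(−nkτ) = 1 − e^(−6 × 0.01707 × 49.0) = 1 − e^(−5.019) = 1 − 0.006609 ≈ 0.993

0.993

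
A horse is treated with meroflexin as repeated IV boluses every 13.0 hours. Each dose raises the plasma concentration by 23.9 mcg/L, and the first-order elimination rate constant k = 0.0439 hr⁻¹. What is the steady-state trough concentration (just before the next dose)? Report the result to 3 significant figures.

Fraction remaining after one interval: e^(−kτ) = e^(−0.04390 × 13.0) = 0.5651
R = 1 / (1 − 0.5651) = 2.300
Css,max = 23.9 × 2.300 = 54.96 mcg/L
Css,min = Css,max × e^(−kτ) = 54.96 × 0.5651 ≈ 31.1 mcg/L

31.1 mcg/L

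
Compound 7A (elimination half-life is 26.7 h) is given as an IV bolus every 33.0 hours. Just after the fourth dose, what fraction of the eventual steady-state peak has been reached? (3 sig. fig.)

0.968

k = ln 2 / 26.7 = 0.02596 h⁻¹
f_n = 1 − e^(−nkτ) = 1 − e^(−4 × 0.02596 × 33.0) = 1 − e^(−3.427) = 1 − 0.03249 ≈ 0.968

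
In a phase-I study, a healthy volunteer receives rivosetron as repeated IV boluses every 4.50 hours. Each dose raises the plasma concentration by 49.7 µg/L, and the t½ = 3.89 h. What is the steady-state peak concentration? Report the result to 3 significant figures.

k = ln 2 / 3.89 = 0.1782 h⁻¹
Fraction remaining after one interval: e^(−kτ) = e^(−0.1782 × 4.50) = 0.4485
R = 1 / (1 − 0.4485) = 1.813
Css,max = 49.7 × 1.813 ≈ 90.1 µg/L

90.1 µg/L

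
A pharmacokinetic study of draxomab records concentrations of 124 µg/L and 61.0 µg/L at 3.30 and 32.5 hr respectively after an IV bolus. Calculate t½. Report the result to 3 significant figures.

28.5 hours

k = ln(C₁/C₂) / (t₂ − t₁) = ln(124/61.0) / (32.5 − 3.30)
  = 0.7094 / 29.20 = 0.02429 hr⁻¹
t½ = ln 2 / k = ln 2 / 0.02429 ≈ 28.5 hours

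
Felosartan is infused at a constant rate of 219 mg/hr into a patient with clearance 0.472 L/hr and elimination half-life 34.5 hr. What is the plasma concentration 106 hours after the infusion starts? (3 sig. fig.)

409 µg/mL

Css = rate / CL = 219 / 0.472 = 464.0 µg/mL
k = ln 2 / 34.5 = 0.02009 hr⁻¹
C(t) = Css (1 − e^(−kt)) = 464.0 × (1 − e^(−2.130)) = 464.0 × 0.8811 ≈ 409 µg/mL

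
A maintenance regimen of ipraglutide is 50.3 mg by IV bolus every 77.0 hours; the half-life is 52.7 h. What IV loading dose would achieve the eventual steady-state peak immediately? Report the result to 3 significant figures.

79.0 mg

k = ln 2 / 52.7 = 0.01315 h⁻¹
Accumulation ratio R = 1 / (1 − e^(−kτ)) = 1 / (1 − e^(−0.01315×77.0)) = 1 / (1 − 0.3632) = 1.570
Loading dose = maintenance dose × R = 50.3 × 1.570 ≈ 79.0 mg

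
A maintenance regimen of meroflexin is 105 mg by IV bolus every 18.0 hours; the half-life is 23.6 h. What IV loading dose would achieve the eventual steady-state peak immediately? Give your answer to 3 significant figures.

256 mg

k = ln 2 / 23.6 = 0.02937 h⁻¹
Accumulation ratio R = 1 / (1 − e^(−kτ)) = 1 / (1 − e^(−0.02937×18.0)) = 1 / (1 − 0.5894) = 2.435
Loading dose = maintenance dose × R = 105 × 2.435 ≈ 256 mg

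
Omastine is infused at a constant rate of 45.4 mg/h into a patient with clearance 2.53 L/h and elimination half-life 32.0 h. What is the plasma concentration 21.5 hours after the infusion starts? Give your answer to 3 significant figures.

Css = rate / CL = 45.4 / 2.53 = 17.94 µg/mL
k = ln 2 / 32.0 = 0.02166 h⁻¹
C(t) = Css (1 − e^(−kt)) = 17.94 × (1 − e^(−0.4657)) = 17.94 × 0.3723 ≈ 6.68 µg/mL

6.68 µg/mL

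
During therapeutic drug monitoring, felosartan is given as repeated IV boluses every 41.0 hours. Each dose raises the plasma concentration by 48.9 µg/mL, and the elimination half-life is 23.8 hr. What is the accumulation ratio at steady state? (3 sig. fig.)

k = ln 2 / 23.8 = 0.02912 hr⁻¹
Fraction remaining after one interval: e^(−kτ) = e^(−0.02912 × 41.0) = 0.3030
R = 1 / (1 − 0.3030) = 1 / 0.6970 ≈ 1.43

1.43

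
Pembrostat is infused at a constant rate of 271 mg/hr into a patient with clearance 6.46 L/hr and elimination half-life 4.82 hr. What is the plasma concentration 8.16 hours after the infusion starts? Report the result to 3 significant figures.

29.0 mg/L

Css = rate / CL = 271 / 6.46 = 41.95 mg/L
k = ln 2 / 4.82 = 0.1438 hr⁻¹
C(t) = Css (1 − e^(−kt)) = 41.95 × (1 − e^(−1.173)) = 41.95 × 0.6907 ≈ 29.0 mg/L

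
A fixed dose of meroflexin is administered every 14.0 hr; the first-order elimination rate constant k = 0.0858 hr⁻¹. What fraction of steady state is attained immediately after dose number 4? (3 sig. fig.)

0.992

f_n = 1 − e^(−nkτ) = 1 − e^(−4 × 0.08580 × 14.0) = 1 − e^(−4.805) = 1 − 0.008190 ≈ 0.992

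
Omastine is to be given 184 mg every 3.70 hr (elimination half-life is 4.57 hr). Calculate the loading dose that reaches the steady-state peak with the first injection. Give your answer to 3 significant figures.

428 mg

k = ln 2 / 4.57 = 0.1517 hr⁻¹
Accumulation ratio R = 1 / (1 − e^(−kτ)) = 1 / (1 − e^(−0.1517×3.70)) = 1 / (1 − 0.5705) = 2.328
Loading dose = maintenance dose × R = 184 × 2.328 ≈ 428 mg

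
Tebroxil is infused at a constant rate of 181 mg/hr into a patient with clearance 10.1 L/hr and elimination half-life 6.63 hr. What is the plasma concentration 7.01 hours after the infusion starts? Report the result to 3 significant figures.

9.31 µg/mL

Css = rate / CL = 181 / 10.1 = 17.92 µg/mL
k = ln 2 / 6.63 = 0.1045 hr⁻¹
C(t) = Css (1 − e^(−kt)) = 17.92 × (1 − e^(−0.7329)) = 17.92 × 0.5195 ≈ 9.31 µg/mL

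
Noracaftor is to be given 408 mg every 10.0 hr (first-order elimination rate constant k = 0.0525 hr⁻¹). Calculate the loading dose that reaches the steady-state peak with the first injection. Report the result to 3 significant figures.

Accumulation ratio R = 1 / (1 − e^(−kτ)) = 1 / (1 − e^(−0.05250×10.0)) = 1 / (1 − 0.5916) = 2.448
Loading dose = maintenance dose × R = 408 × 2.448 ≈ 999 mg

999 mg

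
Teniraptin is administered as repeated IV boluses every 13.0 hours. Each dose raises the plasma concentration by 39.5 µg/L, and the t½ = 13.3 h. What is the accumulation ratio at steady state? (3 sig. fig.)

k = ln 2 / 13.3 = 0.05212 h⁻¹
Fraction remaining after one interval: e^(−kτ) = e^(−0.05212 × 13.0) = 0.5079
R = 1 / (1 − 0.5079) = 1 / 0.4921 ≈ 2.03

2.03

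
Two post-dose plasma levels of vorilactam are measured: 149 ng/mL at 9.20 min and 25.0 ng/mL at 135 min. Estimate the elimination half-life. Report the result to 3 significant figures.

k = ln(C₁/C₂) / (t₂ − t₁) = ln(149/25.0) / (135 − 9.20)
  = 1.785 / 125.8 = 0.01419 min⁻¹
t½ = ln 2 / k = ln 2 / 0.01419 ≈ 48.8 minutes

48.8 minutes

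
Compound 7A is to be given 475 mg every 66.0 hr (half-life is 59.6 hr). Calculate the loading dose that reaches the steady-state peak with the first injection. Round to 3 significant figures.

k = ln 2 / 59.6 = 0.01163 hr⁻¹
Accumulation ratio R = 1 / (1 − e^(−kτ)) = 1 / (1 − e^(−0.01163×66.0)) = 1 / (1 − 0.4641) = 1.866
Loading dose = maintenance dose × R = 475 × 1.866 ≈ 886 mg

886 mg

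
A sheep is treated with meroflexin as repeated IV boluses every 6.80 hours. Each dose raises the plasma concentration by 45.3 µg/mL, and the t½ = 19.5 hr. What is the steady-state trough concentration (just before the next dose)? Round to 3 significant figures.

k = ln 2 / 19.5 = 0.03555 hr⁻¹
Fraction remaining after one interval: e^(−kτ) = e^(−0.03555 × 6.80) = 0.7853
R = 1 / (1 − 0.7853) = 4.657
Css,max = 45.3 × 4.657 = 211.0 µg/mL
Css,min = Css,max × e^(−kτ) = 211.0 × 0.7853 ≈ 166 µg/mL

166 µg/mL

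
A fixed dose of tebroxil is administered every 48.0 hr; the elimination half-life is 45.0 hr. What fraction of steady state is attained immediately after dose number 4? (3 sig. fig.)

k = ln 2 / 45.0 = 0.01540 hr⁻¹
f_n = 1 − e^(−nkτ) = 1 − e^(−4 × 0.01540 × 48.0) = 1 − e^(−2.957) = 1 − 0.05195 ≈ 0.948

0.948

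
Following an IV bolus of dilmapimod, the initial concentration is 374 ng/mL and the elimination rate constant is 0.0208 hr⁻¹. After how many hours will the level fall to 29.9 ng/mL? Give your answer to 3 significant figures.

C(t) = C₀ e^(−kt)  ⇒  t = ln(C₀/C) / k
t = ln(374/29.9) / 0.02080 = 2.526 / 0.02080 ≈ 121 hours

121 hours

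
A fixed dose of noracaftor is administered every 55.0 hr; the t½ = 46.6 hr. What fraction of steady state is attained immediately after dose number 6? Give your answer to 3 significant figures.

0.993

k = ln 2 / 46.6 = 0.01487 hr⁻¹
f_n = 1 − e^(−nkτ) = 1 − e^(−6 × 0.01487 × 55.0) = 1 − e^(−4.909) = 1 − 0.007383 ≈ 0.993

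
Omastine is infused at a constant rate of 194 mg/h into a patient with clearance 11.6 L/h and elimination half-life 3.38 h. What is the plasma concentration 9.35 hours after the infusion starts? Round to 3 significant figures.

14.3 µg/mL

Css = rate / CL = 194 / 11.6 = 16.72 µg/mL
k = ln 2 / 3.38 = 0.2051 h⁻¹
C(t) = Css (1 − e^(−kt)) = 16.72 × (1 − e^(−1.917)) = 16.72 × 0.8530 ≈ 14.3 µg/mL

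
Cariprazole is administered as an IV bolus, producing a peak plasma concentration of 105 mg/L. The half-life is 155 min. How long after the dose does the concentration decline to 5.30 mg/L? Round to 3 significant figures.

k = ln 2 / 155 = 0.004472 min⁻¹
C(t) = C₀ e^(−kt)  ⇒  t = ln(C₀/C) / k
t = ln(105/5.30) / 0.004472 = 2.986 / 0.004472 ≈ 668 minutes

668 minutes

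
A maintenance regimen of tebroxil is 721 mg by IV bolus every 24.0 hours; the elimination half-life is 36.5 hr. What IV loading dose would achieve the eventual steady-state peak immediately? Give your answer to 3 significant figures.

k = ln 2 / 36.5 = 0.01899 hr⁻¹
Accumulation ratio R = 1 / (1 − e^(−kτ)) = 1 / (1 − e^(−0.01899×24.0)) = 1 / (1 − 0.6340) = 2.732
Loading dose = maintenance dose × R = 721 × 2.732 ≈ 1970 mg

1970 mg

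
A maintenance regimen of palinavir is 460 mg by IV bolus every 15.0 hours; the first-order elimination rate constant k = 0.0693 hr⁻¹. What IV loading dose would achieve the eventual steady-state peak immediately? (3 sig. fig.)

Accumulation ratio R = 1 / (1 − e^(−kτ)) = 1 / (1 − e^(−0.06930×15.0)) = 1 / (1 − 0.3536) = 1.547
Loading dose = maintenance dose × R = 460 × 1.547 ≈ 712 mg

712 mg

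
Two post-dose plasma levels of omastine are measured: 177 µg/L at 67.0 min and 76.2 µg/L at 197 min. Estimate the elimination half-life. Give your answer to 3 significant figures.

107 minutes

k = ln(C₁/C₂) / (t₂ − t₁) = ln(177/76.2) / (197 − 67.0)
  = 0.8428 / 130.0 = 0.006483 min⁻¹
t½ = ln 2 / k = ln 2 / 0.006483 ≈ 107 minutes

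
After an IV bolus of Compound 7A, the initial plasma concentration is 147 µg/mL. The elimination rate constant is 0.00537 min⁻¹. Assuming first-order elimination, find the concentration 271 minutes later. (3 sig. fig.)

34.3 µg/mL

C(t) = C₀ e^(−kt) = 147 × e^(−0.005370 × 271) = 147 × e^(−1.455) = 147 × 0.2333 ≈ 34.3 µg/mL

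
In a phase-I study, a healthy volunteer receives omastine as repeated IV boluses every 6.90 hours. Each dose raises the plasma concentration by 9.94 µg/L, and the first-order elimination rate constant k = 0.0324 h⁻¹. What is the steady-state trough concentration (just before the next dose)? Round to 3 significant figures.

Fraction remaining after one interval: e^(−kτ) = e^(−0.03240 × 6.90) = 0.7997
R = 1 / (1 − 0.7997) = 4.992
Css,max = 9.94 × 4.992 = 49.62 µg/L
Css,min = Css,max × e^(−kτ) = 49.62 × 0.7997 ≈ 39.7 µg/L

39.7 µg/L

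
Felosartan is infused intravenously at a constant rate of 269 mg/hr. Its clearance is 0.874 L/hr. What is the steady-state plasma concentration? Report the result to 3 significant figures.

308 µg/mL

Css = infusion rate / CL = 269 / 0.874 ≈ 308 µg/mL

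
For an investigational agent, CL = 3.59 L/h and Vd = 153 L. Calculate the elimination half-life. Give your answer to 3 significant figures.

k = CL / V = 3.59 / 153 = 0.02346 h⁻¹
t½ = ln 2 / k = ln 2 / 0.02346 ≈ 29.5 hours

29.5 hours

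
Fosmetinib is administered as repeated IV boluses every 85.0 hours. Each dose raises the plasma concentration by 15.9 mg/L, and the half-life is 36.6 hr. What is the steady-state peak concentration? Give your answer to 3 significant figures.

19.9 mg/L

k = ln 2 / 36.6 = 0.01894 hr⁻¹
Fraction remaining after one interval: e^(−kτ) = e^(−0.01894 × 85.0) = 0.1999
R = 1 / (1 − 0.1999) = 1.250
Css,max = 15.9 × 1.250 ≈ 19.9 mg/L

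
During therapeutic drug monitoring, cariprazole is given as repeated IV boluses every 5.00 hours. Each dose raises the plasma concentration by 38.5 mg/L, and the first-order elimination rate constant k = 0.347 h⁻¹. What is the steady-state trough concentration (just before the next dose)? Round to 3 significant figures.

Fraction remaining after one interval: e^(−kτ) = e^(−0.3470 × 5.00) = 0.1764
R = 1 / (1 − 0.1764) = 1.214
Css,max = 38.5 × 1.214 = 46.75 mg/L
Css,min = Css,max × e^(−kτ) = 46.75 × 0.1764 ≈ 8.25 mg/L

8.25 mg/L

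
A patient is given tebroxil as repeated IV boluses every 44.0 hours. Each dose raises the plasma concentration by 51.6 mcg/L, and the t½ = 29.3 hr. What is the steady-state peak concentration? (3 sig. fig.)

79.8 mcg/L

k = ln 2 / 29.3 = 0.02366 hr⁻¹
Fraction remaining after one interval: e^(−kτ) = e^(−0.02366 × 44.0) = 0.3531
R = 1 / (1 − 0.3531) = 1.546
Css,max = 51.6 × 1.546 ≈ 79.8 mcg/L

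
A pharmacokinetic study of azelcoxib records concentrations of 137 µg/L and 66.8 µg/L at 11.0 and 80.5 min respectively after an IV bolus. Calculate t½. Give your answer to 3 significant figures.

67.1 minutes

k = ln(C₁/C₂) / (t₂ − t₁) = ln(137/66.8) / (80.5 − 11.0)
  = 0.7183 / 69.50 = 0.01033 min⁻¹
t½ = ln 2 / k = ln 2 / 0.01033 ≈ 67.1 minutes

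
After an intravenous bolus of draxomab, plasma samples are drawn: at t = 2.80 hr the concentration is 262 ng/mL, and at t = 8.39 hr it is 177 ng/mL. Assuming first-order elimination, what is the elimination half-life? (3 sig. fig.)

9.88 hours

k = ln(C₁/C₂) / (t₂ − t₁) = ln(262/177) / (8.39 − 2.80)
  = 0.3922 / 5.590 = 0.07016 hr⁻¹
t½ = ln 2 / k = ln 2 / 0.07016 ≈ 9.88 hours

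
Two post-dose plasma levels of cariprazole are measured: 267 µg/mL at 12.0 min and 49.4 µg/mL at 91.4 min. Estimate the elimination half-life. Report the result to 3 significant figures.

k = ln(C₁/C₂) / (t₂ − t₁) = ln(267/49.4) / (91.4 − 12.0)
  = 1.687 / 79.40 = 0.02125 min⁻¹
t½ = ln 2 / k = ln 2 / 0.02125 ≈ 32.6 minutes

32.6 minutes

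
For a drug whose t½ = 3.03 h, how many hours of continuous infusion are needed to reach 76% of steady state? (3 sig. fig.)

k = ln 2 / 3.03 = 0.2288 h⁻¹
f = 1 − e^(−kt)  ⇒  t = −ln(1 − f) / k
t = −ln(1 − 0.76) / 0.2288 = 1.427 / 0.2288 ≈ 6.24 hours

6.24 hours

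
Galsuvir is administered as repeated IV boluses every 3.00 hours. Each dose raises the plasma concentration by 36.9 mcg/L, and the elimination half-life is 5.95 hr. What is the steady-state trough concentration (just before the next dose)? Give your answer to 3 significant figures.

88.2 mcg/L

k = ln 2 / 5.95 = 0.1165 hr⁻¹
Fraction remaining after one interval: e^(−kτ) = e^(−0.1165 × 3.00) = 0.7051
R = 1 / (1 − 0.7051) = 3.390
Css,max = 36.9 × 3.390 = 125.1 mcg/L
Css,min = Css,max × e^(−kτ) = 125.1 × 0.7051 ≈ 88.2 mcg/L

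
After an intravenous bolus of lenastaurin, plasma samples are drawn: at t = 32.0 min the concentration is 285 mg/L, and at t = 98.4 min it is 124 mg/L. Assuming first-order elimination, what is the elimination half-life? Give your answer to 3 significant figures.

55.3 minutes

k = ln(C₁/C₂) / (t₂ − t₁) = ln(285/124) / (98.4 − 32.0)
  = 0.8322 / 66.40 = 0.01253 min⁻¹
t½ = ln 2 / k = ln 2 / 0.01253 ≈ 55.3 minutes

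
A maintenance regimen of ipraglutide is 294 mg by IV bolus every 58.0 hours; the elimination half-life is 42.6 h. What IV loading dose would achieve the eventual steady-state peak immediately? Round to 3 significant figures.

481 mg

k = ln 2 / 42.6 = 0.01627 h⁻¹
Accumulation ratio R = 1 / (1 − e^(−kτ)) = 1 / (1 − e^(−0.01627×58.0)) = 1 / (1 − 0.3892) = 1.637
Loading dose = maintenance dose × R = 294 × 1.637 ≈ 481 mg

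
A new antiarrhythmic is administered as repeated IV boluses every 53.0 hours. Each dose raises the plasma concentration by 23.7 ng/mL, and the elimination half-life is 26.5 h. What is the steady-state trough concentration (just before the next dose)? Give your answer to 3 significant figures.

k = ln 2 / 26.5 = 0.02616 h⁻¹
Fraction remaining after one interval: e^(−kτ) = e^(−0.02616 × 53.0) = 0.2500
R = 1 / (1 − 0.2500) = 1.333
Css,max = 23.7 × 1.333 = 31.60 ng/mL
Css,min = Css,max × e^(−kτ) = 31.60 × 0.2500 ≈ 7.90 ng/mL

7.90 ng/mL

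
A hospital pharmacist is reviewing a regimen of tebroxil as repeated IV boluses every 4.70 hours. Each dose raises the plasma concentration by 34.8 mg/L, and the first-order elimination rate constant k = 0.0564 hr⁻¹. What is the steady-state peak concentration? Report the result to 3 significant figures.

Fraction remaining after one interval: e^(−kτ) = e^(−0.05640 × 4.70) = 0.7671
R = 1 / (1 − 0.7671) = 4.295
Css,max = 34.8 × 4.295 ≈ 149 mg/L

149 mg/L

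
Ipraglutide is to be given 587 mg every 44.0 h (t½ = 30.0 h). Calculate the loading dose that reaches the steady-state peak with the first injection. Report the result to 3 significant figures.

k = ln 2 / 30.0 = 0.02310 h⁻¹
Accumulation ratio R = 1 / (1 − e^(−kτ)) = 1 / (1 − e^(−0.02310×44.0)) = 1 / (1 − 0.3618) = 1.567
Loading dose = maintenance dose × R = 587 × 1.567 ≈ 920 mg

920 mg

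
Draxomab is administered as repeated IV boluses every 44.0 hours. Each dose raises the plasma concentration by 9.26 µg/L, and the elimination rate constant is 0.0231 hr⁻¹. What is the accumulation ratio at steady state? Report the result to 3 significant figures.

Fraction remaining after one interval: e^(−kτ) = e^(−0.02310 × 44.0) = 0.3619
R = 1 / (1 − 0.3619) = 1 / 0.6381 ≈ 1.57

1.57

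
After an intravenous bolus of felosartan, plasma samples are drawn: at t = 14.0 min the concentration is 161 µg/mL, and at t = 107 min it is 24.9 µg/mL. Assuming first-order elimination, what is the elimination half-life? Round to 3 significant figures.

34.5 minutes

k = ln(C₁/C₂) / (t₂ − t₁) = ln(161/24.9) / (107 − 14.0)
  = 1.867 / 93.00 = 0.02007 min⁻¹
t½ = ln 2 / k = ln 2 / 0.02007 ≈ 34.5 minutes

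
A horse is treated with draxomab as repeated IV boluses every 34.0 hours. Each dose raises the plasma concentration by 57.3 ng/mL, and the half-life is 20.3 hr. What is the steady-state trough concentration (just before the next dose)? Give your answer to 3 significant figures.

26.1 ng/mL

k = ln 2 / 20.3 = 0.03415 hr⁻¹
Fraction remaining after one interval: e^(−kτ) = e^(−0.03415 × 34.0) = 0.3132
R = 1 / (1 − 0.3132) = 1.456
Css,max = 57.3 × 1.456 = 83.43 ng/mL
Css,min = Css,max × e^(−kτ) = 83.43 × 0.3132 ≈ 26.1 ng/mL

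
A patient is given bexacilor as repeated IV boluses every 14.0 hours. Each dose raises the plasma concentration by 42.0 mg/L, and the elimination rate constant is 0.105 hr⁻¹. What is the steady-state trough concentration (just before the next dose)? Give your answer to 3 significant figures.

Fraction remaining after one interval: e^(−kτ) = e^(−0.1050 × 14.0) = 0.2299
R = 1 / (1 − 0.2299) = 1.299
Css,max = 42.0 × 1.299 = 54.54 mg/L
Css,min = Css,max × e^(−kτ) = 54.54 × 0.2299 ≈ 12.5 mg/L

12.5 mg/L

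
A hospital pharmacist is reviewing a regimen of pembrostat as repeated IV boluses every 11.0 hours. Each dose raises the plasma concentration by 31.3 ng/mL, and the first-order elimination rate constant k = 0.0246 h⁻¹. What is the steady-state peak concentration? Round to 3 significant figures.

132 ng/mL

Fraction remaining after one interval: e^(−kτ) = e^(−0.02460 × 11.0) = 0.7629
R = 1 / (1 − 0.7629) = 4.218
Css,max = 31.3 × 4.218 ≈ 132 ng/mL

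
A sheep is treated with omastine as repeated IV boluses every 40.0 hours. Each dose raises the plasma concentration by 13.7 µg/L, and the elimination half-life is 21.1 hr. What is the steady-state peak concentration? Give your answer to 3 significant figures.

k = ln 2 / 21.1 = 0.03285 hr⁻¹
Fraction remaining after one interval: e^(−kτ) = e^(−0.03285 × 40.0) = 0.2687
R = 1 / (1 − 0.2687) = 1.367
Css,max = 13.7 × 1.367 ≈ 18.7 µg/L

18.7 µg/L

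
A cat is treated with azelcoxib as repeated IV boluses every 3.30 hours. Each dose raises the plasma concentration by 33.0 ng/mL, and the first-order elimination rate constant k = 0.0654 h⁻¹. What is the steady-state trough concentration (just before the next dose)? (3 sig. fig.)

137 ng/mL

Fraction remaining after one interval: e^(−kτ) = e^(−0.06540 × 3.30) = 0.8059
R = 1 / (1 − 0.8059) = 5.151
Css,max = 33.0 × 5.151 = 170.0 ng/mL
Css,min = Css,max × e^(−kτ) = 170.0 × 0.8059 ≈ 137 ng/mL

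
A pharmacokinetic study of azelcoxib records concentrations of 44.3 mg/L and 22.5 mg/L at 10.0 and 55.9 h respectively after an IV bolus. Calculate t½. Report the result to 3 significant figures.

k = ln(C₁/C₂) / (t₂ − t₁) = ln(44.3/22.5) / (55.9 − 10.0)
  = 0.6775 / 45.90 = 0.01476 h⁻¹
t½ = ln 2 / k = ln 2 / 0.01476 ≈ 47.0 hours

47.0 hours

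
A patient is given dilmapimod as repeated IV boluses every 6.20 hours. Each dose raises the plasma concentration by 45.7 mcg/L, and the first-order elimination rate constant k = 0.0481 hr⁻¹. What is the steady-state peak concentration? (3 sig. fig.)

177 mcg/L

Fraction remaining after one interval: e^(−kτ) = e^(−0.04810 × 6.20) = 0.7421
R = 1 / (1 − 0.7421) = 3.878
Css,max = 45.7 × 3.878 ≈ 177 mcg/L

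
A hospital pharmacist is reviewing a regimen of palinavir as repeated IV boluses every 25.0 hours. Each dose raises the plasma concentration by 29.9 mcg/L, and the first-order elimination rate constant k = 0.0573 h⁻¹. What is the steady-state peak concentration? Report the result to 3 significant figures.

Fraction remaining after one interval: e^(−kτ) = e^(−0.05730 × 25.0) = 0.2387
R = 1 / (1 − 0.2387) = 1.314
Css,max = 29.9 × 1.314 ≈ 39.3 mcg/L

39.3 mcg/L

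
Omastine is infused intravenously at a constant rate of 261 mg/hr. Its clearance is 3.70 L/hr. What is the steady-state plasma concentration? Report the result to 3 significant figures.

70.5 µg/mL

Css = infusion rate / CL = 261 / 3.70 ≈ 70.5 µg/mL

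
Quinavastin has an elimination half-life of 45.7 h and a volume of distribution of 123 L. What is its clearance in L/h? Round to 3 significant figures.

k = ln 2 / t½ = ln 2 / 45.7 = 0.01517 h⁻¹
CL = k · V = 0.01517 × 123 ≈ 1.87 L/h

1.87 L/h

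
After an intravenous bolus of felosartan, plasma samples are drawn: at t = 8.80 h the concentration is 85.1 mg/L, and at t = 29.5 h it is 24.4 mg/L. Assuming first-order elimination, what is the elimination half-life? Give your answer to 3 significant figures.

11.5 hours

k = ln(C₁/C₂) / (t₂ − t₁) = ln(85.1/24.4) / (29.5 − 8.80)
  = 1.249 / 20.70 = 0.06035 h⁻¹
t½ = ln 2 / k = ln 2 / 0.06035 ≈ 11.5 hours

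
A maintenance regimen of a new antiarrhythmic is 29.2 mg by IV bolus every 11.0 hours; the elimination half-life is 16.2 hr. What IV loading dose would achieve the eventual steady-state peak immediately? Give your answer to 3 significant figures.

77.8 mg

k = ln 2 / 16.2 = 0.04279 hr⁻¹
Accumulation ratio R = 1 / (1 − e^(−kτ)) = 1 / (1 − e^(−0.04279×11.0)) = 1 / (1 − 0.6246) = 2.664
Loading dose = maintenance dose × R = 29.2 × 2.664 ≈ 77.8 mg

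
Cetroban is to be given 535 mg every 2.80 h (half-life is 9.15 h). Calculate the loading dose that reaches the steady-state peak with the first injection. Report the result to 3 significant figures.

k = ln 2 / 9.15 = 0.07575 h⁻¹
Accumulation ratio R = 1 / (1 − e^(−kτ)) = 1 / (1 − e^(−0.07575×2.80)) = 1 / (1 − 0.8089) = 5.232
Loading dose = maintenance dose × R = 535 × 5.232 ≈ 2800 mg

2800 mg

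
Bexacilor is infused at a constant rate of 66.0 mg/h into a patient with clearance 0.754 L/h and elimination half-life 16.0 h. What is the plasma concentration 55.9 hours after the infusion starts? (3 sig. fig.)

Css = rate / CL = 66.0 / 0.754 = 87.53 mg/L
k = ln 2 / 16.0 = 0.04332 h⁻¹
C(t) = Css (1 − e^(−kt)) = 87.53 × (1 − e^(−2.422)) = 87.53 × 0.9112 ≈ 79.8 mg/L

79.8 mg/L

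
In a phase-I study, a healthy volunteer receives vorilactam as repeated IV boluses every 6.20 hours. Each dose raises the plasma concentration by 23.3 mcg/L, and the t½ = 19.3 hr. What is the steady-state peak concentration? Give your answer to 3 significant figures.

117 mcg/L

k = ln 2 / 19.3 = 0.03591 hr⁻¹
Fraction remaining after one interval: e^(−kτ) = e^(−0.03591 × 6.20) = 0.8004
R = 1 / (1 − 0.8004) = 5.010
Css,max = 23.3 × 5.010 ≈ 117 mcg/L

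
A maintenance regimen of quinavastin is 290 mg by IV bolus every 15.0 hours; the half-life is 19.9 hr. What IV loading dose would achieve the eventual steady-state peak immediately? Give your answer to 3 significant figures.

k = ln 2 / 19.9 = 0.03483 hr⁻¹
Accumulation ratio R = 1 / (1 − e^(−kτ)) = 1 / (1 − e^(−0.03483×15.0)) = 1 / (1 − 0.5931) = 2.457
Loading dose = maintenance dose × R = 290 × 2.457 ≈ 713 mg

713 mg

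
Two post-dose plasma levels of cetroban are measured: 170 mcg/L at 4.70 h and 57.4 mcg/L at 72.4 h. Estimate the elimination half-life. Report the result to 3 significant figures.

k = ln(C₁/C₂) / (t₂ − t₁) = ln(170/57.4) / (72.4 − 4.70)
  = 1.086 / 67.70 = 0.01604 h⁻¹
t½ = ln 2 / k = ln 2 / 0.01604 ≈ 43.2 hours

43.2 hours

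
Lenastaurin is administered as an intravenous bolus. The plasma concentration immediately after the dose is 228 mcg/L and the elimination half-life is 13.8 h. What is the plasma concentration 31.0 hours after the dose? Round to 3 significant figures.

k = ln 2 / 13.8 = 0.05023 h⁻¹
31.0 h is 2.246 half-lives, so C = 228 × (1/2)^2.246 = 228 × 0.2108 ≈ 48.1 mcg/L

48.1 mcg/L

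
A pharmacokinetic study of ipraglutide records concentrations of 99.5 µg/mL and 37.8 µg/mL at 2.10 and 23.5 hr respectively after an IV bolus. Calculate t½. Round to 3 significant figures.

k = ln(C₁/C₂) / (t₂ − t₁) = ln(99.5/37.8) / (23.5 − 2.10)
  = 0.9678 / 21.40 = 0.04523 hr⁻¹
t½ = ln 2 / k = ln 2 / 0.04523 ≈ 15.3 hours

15.3 hours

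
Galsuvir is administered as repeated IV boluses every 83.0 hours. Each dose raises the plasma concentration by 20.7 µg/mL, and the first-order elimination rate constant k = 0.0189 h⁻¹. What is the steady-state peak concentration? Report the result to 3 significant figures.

Fraction remaining after one interval: e^(−kτ) = e^(−0.01890 × 83.0) = 0.2083
R = 1 / (1 − 0.2083) = 1.263
Css,max = 20.7 × 1.263 ≈ 26.1 µg/mL

26.1 µg/mL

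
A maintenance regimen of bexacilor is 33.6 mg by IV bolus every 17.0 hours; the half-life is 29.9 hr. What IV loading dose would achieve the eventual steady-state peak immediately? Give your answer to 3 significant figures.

103 mg

k = ln 2 / 29.9 = 0.02318 hr⁻¹
Accumulation ratio R = 1 / (1 − e^(−kτ)) = 1 / (1 − e^(−0.02318×17.0)) = 1 / (1 − 0.6743) = 3.070
Loading dose = maintenance dose × R = 33.6 × 3.070 ≈ 103 mg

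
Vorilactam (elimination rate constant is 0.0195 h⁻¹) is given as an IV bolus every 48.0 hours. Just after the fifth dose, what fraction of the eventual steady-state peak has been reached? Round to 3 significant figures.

0.991

f_n = 1 − e^(−nkτ) = 1 − e^(−5 × 0.01950 × 48.0) = 1 − e^(−4.680) = 1 − 0.009279 ≈ 0.991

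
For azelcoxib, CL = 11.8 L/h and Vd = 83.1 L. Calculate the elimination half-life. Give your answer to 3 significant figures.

4.88 hours

k = CL / V = 11.8 / 83.1 = 0.1420 h⁻¹
t½ = ln 2 / k = ln 2 / 0.1420 ≈ 4.88 hours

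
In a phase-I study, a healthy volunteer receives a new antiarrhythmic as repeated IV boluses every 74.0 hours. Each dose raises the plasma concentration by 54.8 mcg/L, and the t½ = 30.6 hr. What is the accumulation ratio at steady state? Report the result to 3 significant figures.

k = ln 2 / 30.6 = 0.02265 hr⁻¹
Fraction remaining after one interval: e^(−kτ) = e^(−0.02265 × 74.0) = 0.1871
R = 1 / (1 − 0.1871) = 1 / 0.8129 ≈ 1.23

1.23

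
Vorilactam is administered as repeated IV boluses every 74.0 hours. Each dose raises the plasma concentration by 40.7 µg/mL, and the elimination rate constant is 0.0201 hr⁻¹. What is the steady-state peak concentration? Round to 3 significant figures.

Fraction remaining after one interval: e^(−kτ) = e^(−0.02010 × 74.0) = 0.2260
R = 1 / (1 − 0.2260) = 1.292
Css,max = 40.7 × 1.292 ≈ 52.6 µg/mL

52.6 µg/mL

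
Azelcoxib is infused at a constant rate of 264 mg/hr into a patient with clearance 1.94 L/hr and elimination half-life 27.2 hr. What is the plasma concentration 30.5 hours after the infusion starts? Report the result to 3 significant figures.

Css = rate / CL = 264 / 1.94 = 136.1 mg/L
k = ln 2 / 27.2 = 0.02548 hr⁻¹
C(t) = Css (1 − e^(−kt)) = 136.1 × (1 − e^(−0.7772)) = 136.1 × 0.5403 ≈ 73.5 mg/L

73.5 mg/L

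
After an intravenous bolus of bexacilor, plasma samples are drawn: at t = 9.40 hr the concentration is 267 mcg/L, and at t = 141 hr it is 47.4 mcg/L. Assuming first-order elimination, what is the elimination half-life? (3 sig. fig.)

k = ln(C₁/C₂) / (t₂ − t₁) = ln(267/47.4) / (141 − 9.40)
  = 1.729 / 131.6 = 0.01314 hr⁻¹
t½ = ln 2 / k = ln 2 / 0.01314 ≈ 52.8 hours

52.8 hours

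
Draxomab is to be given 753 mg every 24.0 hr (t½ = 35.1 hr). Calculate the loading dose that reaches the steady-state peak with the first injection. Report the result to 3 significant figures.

1990 mg

k = ln 2 / 35.1 = 0.01975 hr⁻¹
Accumulation ratio R = 1 / (1 − e^(−kτ)) = 1 / (1 − e^(−0.01975×24.0)) = 1 / (1 − 0.6225) = 2.649
Loading dose = maintenance dose × R = 753 × 2.649 ≈ 1990 mg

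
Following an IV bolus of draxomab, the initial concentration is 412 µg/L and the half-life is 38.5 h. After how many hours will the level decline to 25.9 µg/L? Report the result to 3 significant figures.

154 hours

k = ln 2 / 38.5 = 0.01800 h⁻¹
C(t) = C₀ e^(−kt)  ⇒  t = ln(C₀/C) / k
t = ln(412/25.9) / 0.01800 = 2.767 / 0.01800 ≈ 154 hours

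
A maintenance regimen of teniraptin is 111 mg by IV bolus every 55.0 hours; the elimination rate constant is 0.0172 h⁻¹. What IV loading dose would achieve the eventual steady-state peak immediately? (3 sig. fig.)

181 mg

Accumulation ratio R = 1 / (1 − e^(−kτ)) = 1 / (1 − e^(−0.01720×55.0)) = 1 / (1 − 0.3883) = 1.635
Loading dose = maintenance dose × R = 111 × 1.635 ≈ 181 mg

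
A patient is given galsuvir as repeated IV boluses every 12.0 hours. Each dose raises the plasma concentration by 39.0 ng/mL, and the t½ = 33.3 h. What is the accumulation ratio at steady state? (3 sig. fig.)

k = ln 2 / 33.3 = 0.02082 h⁻¹
Fraction remaining after one interval: e^(−kτ) = e^(−0.02082 × 12.0) = 0.7790
R = 1 / (1 − 0.7790) = 1 / 0.2210 ≈ 4.52

4.52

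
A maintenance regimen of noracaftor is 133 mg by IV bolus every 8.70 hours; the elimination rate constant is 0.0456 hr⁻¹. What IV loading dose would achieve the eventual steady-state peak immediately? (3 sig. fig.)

Accumulation ratio R = 1 / (1 − e^(−kτ)) = 1 / (1 − e^(−0.04560×8.70)) = 1 / (1 − 0.6725) = 3.054
Loading dose = maintenance dose × R = 133 × 3.054 ≈ 406 mg

406 mg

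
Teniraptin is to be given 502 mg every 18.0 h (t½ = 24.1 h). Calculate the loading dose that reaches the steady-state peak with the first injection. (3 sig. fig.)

1240 mg

k = ln 2 / 24.1 = 0.02876 h⁻¹
Accumulation ratio R = 1 / (1 − e^(−kτ)) = 1 / (1 − e^(−0.02876×18.0)) = 1 / (1 − 0.5959) = 2.475
Loading dose = maintenance dose × R = 502 × 2.475 ≈ 1240 mg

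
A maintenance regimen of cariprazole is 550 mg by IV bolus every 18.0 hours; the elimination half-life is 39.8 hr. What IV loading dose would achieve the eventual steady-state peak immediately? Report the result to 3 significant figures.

k = ln 2 / 39.8 = 0.01742 hr⁻¹
Accumulation ratio R = 1 / (1 − e^(−kτ)) = 1 / (1 − e^(−0.01742×18.0)) = 1 / (1 − 0.7309) = 3.716
Loading dose = maintenance dose × R = 550 × 3.716 ≈ 2040 mg

2040 mg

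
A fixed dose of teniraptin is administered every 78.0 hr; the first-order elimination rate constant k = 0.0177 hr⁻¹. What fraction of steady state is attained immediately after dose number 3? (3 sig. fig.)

0.984

f_n = 1 − e^(−nkτ) = 1 − e^(−3 × 0.01770 × 78.0) = 1 − e^(−4.142) = 1 − 0.01589 ≈ 0.984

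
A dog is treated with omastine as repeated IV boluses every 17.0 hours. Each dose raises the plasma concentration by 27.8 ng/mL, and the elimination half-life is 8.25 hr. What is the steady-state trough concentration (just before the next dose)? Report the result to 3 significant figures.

k = ln 2 / 8.25 = 0.08402 hr⁻¹
Fraction remaining after one interval: e^(−kτ) = e^(−0.08402 × 17.0) = 0.2397
R = 1 / (1 − 0.2397) = 1.315
Css,max = 27.8 × 1.315 = 36.57 ng/mL
Css,min = Css,max × e^(−kτ) = 36.57 × 0.2397 ≈ 8.77 ng/mL

8.77 ng/mL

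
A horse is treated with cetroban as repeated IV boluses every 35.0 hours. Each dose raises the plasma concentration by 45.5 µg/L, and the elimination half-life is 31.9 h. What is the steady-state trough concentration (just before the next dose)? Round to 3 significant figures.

39.9 µg/L

k = ln 2 / 31.9 = 0.02173 h⁻¹
Fraction remaining after one interval: e^(−kτ) = e^(−0.02173 × 35.0) = 0.4674
R = 1 / (1 − 0.4674) = 1.878
Css,max = 45.5 × 1.878 = 85.43 µg/L
Css,min = Css,max × e^(−kτ) = 85.43 × 0.4674 ≈ 39.9 µg/L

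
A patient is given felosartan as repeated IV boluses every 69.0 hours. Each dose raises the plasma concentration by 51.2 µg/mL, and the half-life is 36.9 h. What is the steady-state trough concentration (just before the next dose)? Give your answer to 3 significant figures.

19.3 µg/mL

k = ln 2 / 36.9 = 0.01878 h⁻¹
Fraction remaining after one interval: e^(−kτ) = e^(−0.01878 × 69.0) = 0.2736
R = 1 / (1 − 0.2736) = 1.377
Css,max = 51.2 × 1.377 = 70.48 µg/mL
Css,min = Css,max × e^(−kτ) = 70.48 × 0.2736 ≈ 19.3 µg/mL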